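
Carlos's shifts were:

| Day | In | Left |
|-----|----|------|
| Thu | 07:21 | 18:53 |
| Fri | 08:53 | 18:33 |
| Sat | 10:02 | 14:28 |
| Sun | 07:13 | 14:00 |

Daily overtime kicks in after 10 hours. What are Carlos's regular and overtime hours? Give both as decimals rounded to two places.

Thu: 07:21–18:53 = 11 h 32 min
Fri: 08:53–18:33 = 9 h 40 min
Sat: 10:02–14:28 = 4 h 26 min
Sun: 07:13–14:00 = 6 h 47 min
Thu reg 10 h 0 min / OT 1 h 32 min; Fri reg 9 h 40 min / OT 0 h 0 min; Sat reg 4 h 26 min / OT 0 h 0 min; Sun reg 6 h 47 min / OT 0 h 0 min.
Totals: regular 30 h 53 min, overtime 1 h 32 min.

Regular 30.88 hours, overtime 1.53 hours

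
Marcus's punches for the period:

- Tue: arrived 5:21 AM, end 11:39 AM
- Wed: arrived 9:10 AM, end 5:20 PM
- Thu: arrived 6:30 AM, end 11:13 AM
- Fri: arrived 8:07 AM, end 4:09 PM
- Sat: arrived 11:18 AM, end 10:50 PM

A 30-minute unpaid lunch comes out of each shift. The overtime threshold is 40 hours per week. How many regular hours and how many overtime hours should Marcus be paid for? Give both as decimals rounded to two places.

Regular 36.25 hours, overtime 0.00 hours

Tue: 5:21 AM–11:39 AM = 6 h 18 min; less 30 min break → 5 h 48 min
Wed: 9:10 AM–5:20 PM = 8 h 10 min; less 30 min break → 7 h 40 min
Thu: 6:30 AM–11:13 AM = 4 h 43 min; less 30 min break → 4 h 13 min
Fri: 8:07 AM–4:09 PM = 8 h 2 min; less 30 min break → 7 h 32 min
Sat: 11:18 AM–10:50 PM = 11 h 32 min; less 30 min break → 11 h 2 min
Total worked: 36 h 15 min = 36.25 h.
Threshold 40 h → overtime 0 h 0 min, regular 36 h 15 min.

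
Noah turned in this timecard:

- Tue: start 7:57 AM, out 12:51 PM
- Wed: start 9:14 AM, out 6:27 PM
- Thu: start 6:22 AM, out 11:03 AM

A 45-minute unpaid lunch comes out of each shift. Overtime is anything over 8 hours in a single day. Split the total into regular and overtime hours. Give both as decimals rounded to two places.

Tue: 7:57 AM–12:51 PM = 4 h 54 min; less 45 min break → 4 h 9 min
Wed: 9:14 AM–6:27 PM = 9 h 13 min; less 45 min break → 8 h 28 min
Thu: 6:22 AM–11:03 AM = 4 h 41 min; less 45 min break → 3 h 56 min
Tue reg 4 h 9 min / OT 0 h 0 min; Wed reg 8 h 0 min / OT 0 h 28 min; Thu reg 3 h 56 min / OT 0 h 0 min.
Totals: regular 16 h 5 min, overtime 0 h 28 min.

Regular 16.08 hours, overtime 0.47 hours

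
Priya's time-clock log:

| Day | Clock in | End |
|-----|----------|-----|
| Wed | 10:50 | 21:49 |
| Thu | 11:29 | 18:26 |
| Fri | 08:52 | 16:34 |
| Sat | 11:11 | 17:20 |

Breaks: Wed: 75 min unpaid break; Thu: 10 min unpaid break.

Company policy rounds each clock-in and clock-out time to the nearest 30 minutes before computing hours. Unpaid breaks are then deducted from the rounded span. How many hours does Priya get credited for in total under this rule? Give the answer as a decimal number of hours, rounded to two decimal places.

30.58 hours

Wed: in 10:50→11:00, out 21:49→22:00; 11 h 0 min − 75 min = 9 h 45 min
Thu: in 11:29→11:30, out 18:26→18:30; 7 h 0 min − 10 min = 6 h 50 min
Fri: in 08:52→09:00, out 16:34→16:30; 7 h 30 min
Sat: in 11:11→11:00, out 17:20→17:30; 6 h 30 min
Total credited: 30 h 35 min.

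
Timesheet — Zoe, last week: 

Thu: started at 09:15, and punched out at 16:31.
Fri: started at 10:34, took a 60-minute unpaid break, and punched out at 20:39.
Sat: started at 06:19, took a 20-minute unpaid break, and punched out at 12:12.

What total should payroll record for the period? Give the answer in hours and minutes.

21 h 54 min

Thu: 09:15–16:31 = 7 h 16 min
Fri: 10:34–20:39 = 10 h 5 min; less 60 min break → 9 h 5 min
Sat: 06:19–12:12 = 5 h 53 min; less 20 min break → 5 h 33 min
Total: 7 h 16 min + 9 h 5 min + 5 h 33 min = 21 h 54 min.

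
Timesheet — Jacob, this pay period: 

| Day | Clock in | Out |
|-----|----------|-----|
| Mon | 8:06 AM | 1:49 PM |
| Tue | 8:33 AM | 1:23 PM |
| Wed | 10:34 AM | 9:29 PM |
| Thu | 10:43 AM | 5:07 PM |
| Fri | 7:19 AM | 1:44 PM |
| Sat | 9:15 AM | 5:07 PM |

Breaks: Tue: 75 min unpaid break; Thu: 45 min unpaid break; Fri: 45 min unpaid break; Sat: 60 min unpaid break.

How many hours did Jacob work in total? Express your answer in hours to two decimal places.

Mon: 8:06 AM–1:49 PM = 5 h 43 min
Tue: 8:33 AM–1:23 PM = 4 h 50 min; less 75 min break → 3 h 35 min
Wed: 10:34 AM–9:29 PM = 10 h 55 min
Thu: 10:43 AM–5:07 PM = 6 h 24 min; less 45 min break → 5 h 39 min
Fri: 7:19 AM–1:44 PM = 6 h 25 min; less 45 min break → 5 h 40 min
Sat: 9:15 AM–5:07 PM = 7 h 52 min; less 60 min break → 6 h 52 min
Total: 5 h 43 min + 3 h 35 min + 10 h 55 min + 5 h 39 min + 5 h 40 min + 6 h 52 min = 38 h 24 min.

38.40 hours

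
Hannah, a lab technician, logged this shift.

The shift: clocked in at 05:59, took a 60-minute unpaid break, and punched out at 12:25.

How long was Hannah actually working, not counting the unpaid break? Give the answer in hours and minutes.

5 h 26 min

The shift: 05:59–12:25 = 6 h 26 min; less 60 min break → 5 h 26 min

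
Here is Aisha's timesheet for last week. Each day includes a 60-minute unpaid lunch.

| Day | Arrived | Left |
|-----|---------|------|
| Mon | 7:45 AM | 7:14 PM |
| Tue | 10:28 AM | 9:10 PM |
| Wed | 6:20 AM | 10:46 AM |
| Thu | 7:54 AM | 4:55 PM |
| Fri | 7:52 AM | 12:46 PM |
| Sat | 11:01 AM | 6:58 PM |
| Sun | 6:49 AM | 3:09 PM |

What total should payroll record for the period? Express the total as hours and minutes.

Mon: 7:45 AM–7:14 PM = 11 h 29 min; less 60 min break → 10 h 29 min
Tue: 10:28 AM–9:10 PM = 10 h 42 min; less 60 min break → 9 h 42 min
Wed: 6:20 AM–10:46 AM = 4 h 26 min; less 60 min break → 3 h 26 min
Thu: 7:54 AM–4:55 PM = 9 h 1 min; less 60 min break → 8 h 1 min
Fri: 7:52 AM–12:46 PM = 4 h 54 min; less 60 min break → 3 h 54 min
Sat: 11:01 AM–6:58 PM = 7 h 57 min; less 60 min break → 6 h 57 min
Sun: 6:49 AM–3:09 PM = 8 h 20 min; less 60 min break → 7 h 20 min
Total: 10 h 29 min + 9 h 42 min + 3 h 26 min + 8 h 1 min + 3 h 54 min + 6 h 57 min + 7 h 20 min = 49 h 49 min.

49 h 49 min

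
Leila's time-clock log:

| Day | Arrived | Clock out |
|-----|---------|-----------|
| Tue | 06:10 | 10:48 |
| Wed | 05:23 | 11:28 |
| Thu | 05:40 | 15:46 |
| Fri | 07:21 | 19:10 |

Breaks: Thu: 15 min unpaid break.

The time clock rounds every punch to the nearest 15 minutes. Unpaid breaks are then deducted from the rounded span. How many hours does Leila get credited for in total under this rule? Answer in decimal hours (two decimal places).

32.25 hours

Tue: in 06:10→06:15, out 10:48→10:45; 4 h 30 min
Wed: in 05:23→05:30, out 11:28→11:30; 6 h 0 min
Thu: in 05:40→05:45, out 15:46→15:45; 10 h 0 min − 15 min = 9 h 45 min
Fri: in 07:21→07:15, out 19:10→19:15; 12 h 0 min
Total credited: 32 h 15 min.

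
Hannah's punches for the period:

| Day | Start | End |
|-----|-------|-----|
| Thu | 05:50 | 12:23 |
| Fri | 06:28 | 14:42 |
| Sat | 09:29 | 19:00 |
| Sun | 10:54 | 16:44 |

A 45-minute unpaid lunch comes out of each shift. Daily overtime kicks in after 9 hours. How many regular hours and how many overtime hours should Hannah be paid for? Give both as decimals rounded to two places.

Regular 27.13 hours, overtime 0.00 hours

Thu: 05:50–12:23 = 6 h 33 min; less 45 min break → 5 h 48 min
Fri: 06:28–14:42 = 8 h 14 min; less 45 min break → 7 h 29 min
Sat: 09:29–19:00 = 9 h 31 min; less 45 min break → 8 h 46 min
Sun: 10:54–16:44 = 5 h 50 min; less 45 min break → 5 h 5 min
Thu reg 5 h 48 min / OT 0 h 0 min; Fri reg 7 h 29 min / OT 0 h 0 min; Sat reg 8 h 46 min / OT 0 h 0 min; Sun reg 5 h 5 min / OT 0 h 0 min.
Totals: regular 27 h 8 min, overtime 0 h 0 min.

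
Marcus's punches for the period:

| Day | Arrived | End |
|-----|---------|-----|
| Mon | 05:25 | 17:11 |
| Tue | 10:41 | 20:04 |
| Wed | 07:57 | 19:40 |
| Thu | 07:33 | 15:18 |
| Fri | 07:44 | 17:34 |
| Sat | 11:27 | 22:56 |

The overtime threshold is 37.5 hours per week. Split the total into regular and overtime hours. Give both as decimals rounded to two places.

Mon: 05:25–17:11 = 11 h 46 min
Tue: 10:41–20:04 = 9 h 23 min
Wed: 07:57–19:40 = 11 h 43 min
Thu: 07:33–15:18 = 7 h 45 min
Fri: 07:44–17:34 = 9 h 50 min
Sat: 11:27–22:56 = 11 h 29 min
Total worked: 61 h 56 min = 61.93 h.
Threshold 37.5 h → overtime 24 h 26 min, regular 37 h 30 min.

Regular 37.50 hours, overtime 24.43 hours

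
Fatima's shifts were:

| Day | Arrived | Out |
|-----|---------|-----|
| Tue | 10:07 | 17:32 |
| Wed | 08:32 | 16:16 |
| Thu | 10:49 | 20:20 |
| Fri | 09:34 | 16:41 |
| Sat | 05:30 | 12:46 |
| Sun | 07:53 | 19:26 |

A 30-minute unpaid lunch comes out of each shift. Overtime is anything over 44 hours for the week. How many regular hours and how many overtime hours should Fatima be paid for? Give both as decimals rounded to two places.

Tue: 10:07–17:32 = 7 h 25 min; less 30 min break → 6 h 55 min
Wed: 08:32–16:16 = 7 h 44 min; less 30 min break → 7 h 14 min
Thu: 10:49–20:20 = 9 h 31 min; less 30 min break → 9 h 1 min
Fri: 09:34–16:41 = 7 h 7 min; less 30 min break → 6 h 37 min
Sat: 05:30–12:46 = 7 h 16 min; less 30 min break → 6 h 46 min
Sun: 07:53–19:26 = 11 h 33 min; less 30 min break → 11 h 3 min
Total worked: 47 h 36 min = 47.60 h.
Threshold 44 h → overtime 3 h 36 min, regular 44 h 0 min.

Regular 44.00 hours, overtime 3.60 hours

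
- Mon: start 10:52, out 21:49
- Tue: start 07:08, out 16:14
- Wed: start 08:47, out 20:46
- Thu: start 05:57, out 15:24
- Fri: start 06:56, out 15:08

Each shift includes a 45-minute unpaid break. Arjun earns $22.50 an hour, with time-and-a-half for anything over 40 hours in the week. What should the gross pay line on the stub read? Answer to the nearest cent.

$1100.25

Mon: 10:52–21:49 = 10 h 57 min; less 45 min break → 10 h 12 min
Tue: 07:08–16:14 = 9 h 6 min; less 45 min break → 8 h 21 min
Wed: 08:47–20:46 = 11 h 59 min; less 45 min break → 11 h 14 min
Thu: 05:57–15:24 = 9 h 27 min; less 45 min break → 8 h 42 min
Fri: 06:56–15:08 = 8 h 12 min; less 45 min break → 7 h 27 min
Total worked: 45 h 56 min = 2756 min.
Regular 40 h 0 min = 2400 min at $22.50/h; overtime 5 h 56 min = 356 min at $33.75/h.
Pay = (2400 × $22.50 + 356 × $33.75) ÷ 60 = $1100.25.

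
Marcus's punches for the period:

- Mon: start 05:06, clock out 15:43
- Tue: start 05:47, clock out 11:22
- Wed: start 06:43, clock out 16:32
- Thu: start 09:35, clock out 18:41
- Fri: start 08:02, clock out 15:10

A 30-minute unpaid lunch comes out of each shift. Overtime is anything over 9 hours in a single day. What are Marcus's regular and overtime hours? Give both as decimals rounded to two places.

Regular 38.32 hours, overtime 1.43 hours

Mon: 05:06–15:43 = 10 h 37 min; less 30 min break → 10 h 7 min
Tue: 05:47–11:22 = 5 h 35 min; less 30 min break → 5 h 5 min
Wed: 06:43–16:32 = 9 h 49 min; less 30 min break → 9 h 19 min
Thu: 09:35–18:41 = 9 h 6 min; less 30 min break → 8 h 36 min
Fri: 08:02–15:10 = 7 h 8 min; less 30 min break → 6 h 38 min
Mon reg 9 h 0 min / OT 1 h 7 min; Tue reg 5 h 5 min / OT 0 h 0 min; Wed reg 9 h 0 min / OT 0 h 19 min; Thu reg 8 h 36 min / OT 0 h 0 min; Fri reg 6 h 38 min / OT 0 h 0 min.
Totals: regular 38 h 19 min, overtime 1 h 26 min.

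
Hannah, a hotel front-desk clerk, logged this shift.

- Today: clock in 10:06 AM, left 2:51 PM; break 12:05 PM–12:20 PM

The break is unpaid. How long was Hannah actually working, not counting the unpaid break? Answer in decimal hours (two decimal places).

4.50 hours

Today: 10:06 AM–2:51 PM = 4 h 45 min; less 15 min break → 4 h 30 min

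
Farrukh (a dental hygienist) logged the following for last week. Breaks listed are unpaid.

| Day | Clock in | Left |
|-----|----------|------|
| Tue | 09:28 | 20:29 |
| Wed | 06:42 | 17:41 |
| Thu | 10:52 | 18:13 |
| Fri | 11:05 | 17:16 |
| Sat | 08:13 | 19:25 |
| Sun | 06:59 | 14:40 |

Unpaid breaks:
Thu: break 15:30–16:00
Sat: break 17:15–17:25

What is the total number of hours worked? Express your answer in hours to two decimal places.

53.75 hours

Tue: 09:28–20:29 = 11 h 1 min
Wed: 06:42–17:41 = 10 h 59 min
Thu: 10:52–18:13 = 7 h 21 min; less 30 min break → 6 h 51 min
Fri: 11:05–17:16 = 6 h 11 min
Sat: 08:13–19:25 = 11 h 12 min; less 10 min break → 11 h 2 min
Sun: 06:59–14:40 = 7 h 41 min
Total: 11 h 1 min + 10 h 59 min + 6 h 51 min + 6 h 11 min + 11 h 2 min + 7 h 41 min = 53 h 45 min.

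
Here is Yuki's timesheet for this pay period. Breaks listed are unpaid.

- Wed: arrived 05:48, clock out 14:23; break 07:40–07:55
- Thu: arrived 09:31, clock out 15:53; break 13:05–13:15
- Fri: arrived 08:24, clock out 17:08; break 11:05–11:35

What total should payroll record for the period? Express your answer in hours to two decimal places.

22.77 hours

Wed: 05:48–14:23 = 8 h 35 min; less 15 min break → 8 h 20 min
Thu: 09:31–15:53 = 6 h 22 min; less 10 min break → 6 h 12 min
Fri: 08:24–17:08 = 8 h 44 min; less 30 min break → 8 h 14 min
Total: 8 h 20 min + 6 h 12 min + 8 h 14 min = 22 h 46 min.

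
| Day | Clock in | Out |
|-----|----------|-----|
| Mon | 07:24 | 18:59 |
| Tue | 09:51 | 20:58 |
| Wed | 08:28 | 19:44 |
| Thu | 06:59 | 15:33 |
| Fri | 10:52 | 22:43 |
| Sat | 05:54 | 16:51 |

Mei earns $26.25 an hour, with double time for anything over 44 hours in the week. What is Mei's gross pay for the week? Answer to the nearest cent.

Mon: 07:24–18:59 = 11 h 35 min
Tue: 09:51–20:58 = 11 h 7 min
Wed: 08:28–19:44 = 11 h 16 min
Thu: 06:59–15:33 = 8 h 34 min
Fri: 10:52–22:43 = 11 h 51 min
Sat: 05:54–16:51 = 10 h 57 min
Total worked: 65 h 20 min = 3920 min.
Regular 44 h 0 min = 2640 min at $26.25/h; overtime 21 h 20 min = 1280 min at $52.50/h.
Pay = (2640 × $26.25 + 1280 × $52.50) ÷ 60 = $2275.00.

$2275.00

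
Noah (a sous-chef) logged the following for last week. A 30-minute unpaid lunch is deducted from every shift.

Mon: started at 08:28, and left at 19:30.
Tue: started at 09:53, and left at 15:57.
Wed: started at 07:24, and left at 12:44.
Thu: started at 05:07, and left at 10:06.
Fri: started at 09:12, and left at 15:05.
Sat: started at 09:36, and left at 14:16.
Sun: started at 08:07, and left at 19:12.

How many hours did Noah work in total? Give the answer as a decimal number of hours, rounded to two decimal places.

45.55 hours

Mon: 08:28–19:30 = 11 h 2 min; less 30 min break → 10 h 32 min
Tue: 09:53–15:57 = 6 h 4 min; less 30 min break → 5 h 34 min
Wed: 07:24–12:44 = 5 h 20 min; less 30 min break → 4 h 50 min
Thu: 05:07–10:06 = 4 h 59 min; less 30 min break → 4 h 29 min
Fri: 09:12–15:05 = 5 h 53 min; less 30 min break → 5 h 23 min
Sat: 09:36–14:16 = 4 h 40 min; less 30 min break → 4 h 10 min
Sun: 08:07–19:12 = 11 h 5 min; less 30 min break → 10 h 35 min
Total: 10 h 32 min + 5 h 34 min + 4 h 50 min + 4 h 29 min + 5 h 23 min + 4 h 10 min + 10 h 35 min = 45 h 33 min.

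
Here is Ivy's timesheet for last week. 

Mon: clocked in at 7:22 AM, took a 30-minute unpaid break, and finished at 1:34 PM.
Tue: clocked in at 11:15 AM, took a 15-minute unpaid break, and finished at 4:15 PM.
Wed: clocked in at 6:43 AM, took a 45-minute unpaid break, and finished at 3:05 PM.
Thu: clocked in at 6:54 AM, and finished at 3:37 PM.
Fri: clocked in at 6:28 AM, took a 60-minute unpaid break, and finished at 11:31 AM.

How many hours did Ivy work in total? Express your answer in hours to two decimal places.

Mon: 7:22 AM–1:34 PM = 6 h 12 min; less 30 min break → 5 h 42 min
Tue: 11:15 AM–4:15 PM = 5 h 0 min; less 15 min break → 4 h 45 min
Wed: 6:43 AM–3:05 PM = 8 h 22 min; less 45 min break → 7 h 37 min
Thu: 6:54 AM–3:37 PM = 8 h 43 min
Fri: 6:28 AM–11:31 AM = 5 h 3 min; less 60 min break → 4 h 3 min
Total: 5 h 42 min + 4 h 45 min + 7 h 37 min + 8 h 43 min + 4 h 3 min = 30 h 50 min.

30.83 hours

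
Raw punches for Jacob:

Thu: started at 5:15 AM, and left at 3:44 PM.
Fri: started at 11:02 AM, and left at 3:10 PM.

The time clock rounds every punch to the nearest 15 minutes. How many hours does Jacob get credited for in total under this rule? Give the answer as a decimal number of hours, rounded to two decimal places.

Thu: in 5:15 AM→5:15 AM, out 3:44 PM→3:45 PM; 10 h 30 min
Fri: in 11:02 AM→11:00 AM, out 3:10 PM→3:15 PM; 4 h 15 min
Total credited: 14 h 45 min.

14.75 hours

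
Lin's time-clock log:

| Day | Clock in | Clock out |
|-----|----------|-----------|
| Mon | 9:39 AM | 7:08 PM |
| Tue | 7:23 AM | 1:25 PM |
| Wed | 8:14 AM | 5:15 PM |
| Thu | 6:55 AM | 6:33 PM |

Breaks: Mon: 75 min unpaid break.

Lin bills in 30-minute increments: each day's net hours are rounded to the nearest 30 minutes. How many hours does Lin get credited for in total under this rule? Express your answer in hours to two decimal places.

Mon: 9:39 AM–7:08 PM = 9 h 29 min − 75 min = 8 h 14 min → rounds to 8 h 0 min
Tue: 7:23 AM–1:25 PM = 6 h 2 min → rounds to 6 h 0 min
Wed: 8:14 AM–5:15 PM = 9 h 1 min → rounds to 9 h 0 min
Thu: 6:55 AM–6:33 PM = 11 h 38 min → rounds to 11 h 30 min
Total credited: 34 h 30 min.

34.50 hours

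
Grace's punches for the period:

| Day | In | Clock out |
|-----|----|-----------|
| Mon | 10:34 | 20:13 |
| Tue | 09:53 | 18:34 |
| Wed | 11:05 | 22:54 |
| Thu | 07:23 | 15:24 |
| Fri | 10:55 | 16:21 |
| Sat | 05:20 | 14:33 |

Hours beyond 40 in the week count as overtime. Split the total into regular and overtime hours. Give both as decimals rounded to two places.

Mon: 10:34–20:13 = 9 h 39 min
Tue: 09:53–18:34 = 8 h 41 min
Wed: 11:05–22:54 = 11 h 49 min
Thu: 07:23–15:24 = 8 h 1 min
Fri: 10:55–16:21 = 5 h 26 min
Sat: 05:20–14:33 = 9 h 13 min
Total worked: 52 h 49 min = 52.82 h.
Threshold 40 h → overtime 12 h 49 min, regular 40 h 0 min.

Regular 40.00 hours, overtime 12.82 hours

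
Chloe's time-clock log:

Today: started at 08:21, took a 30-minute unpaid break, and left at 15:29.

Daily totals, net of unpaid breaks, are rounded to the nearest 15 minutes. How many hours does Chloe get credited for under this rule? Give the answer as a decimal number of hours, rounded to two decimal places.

6.75 hours

Today: 08:21–15:29 = 7 h 8 min − 30 min = 6 h 38 min → rounds to 6 h 45 min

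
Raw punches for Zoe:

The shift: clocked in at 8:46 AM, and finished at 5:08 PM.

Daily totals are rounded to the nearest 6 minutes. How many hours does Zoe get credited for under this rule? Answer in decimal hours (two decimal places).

8.40 hours

The shift: 8:46 AM–5:08 PM = 8 h 22 min → rounds to 8 h 24 min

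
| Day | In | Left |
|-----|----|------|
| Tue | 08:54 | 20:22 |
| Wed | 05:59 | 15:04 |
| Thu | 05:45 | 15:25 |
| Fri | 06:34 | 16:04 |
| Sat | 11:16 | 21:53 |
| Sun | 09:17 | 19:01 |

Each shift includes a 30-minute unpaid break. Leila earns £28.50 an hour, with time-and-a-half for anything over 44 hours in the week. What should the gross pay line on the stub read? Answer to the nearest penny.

£1812.60

Tue: 08:54–20:22 = 11 h 28 min; less 30 min break → 10 h 58 min
Wed: 05:59–15:04 = 9 h 5 min; less 30 min break → 8 h 35 min
Thu: 05:45–15:25 = 9 h 40 min; less 30 min break → 9 h 10 min
Fri: 06:34–16:04 = 9 h 30 min; less 30 min break → 9 h 0 min
Sat: 11:16–21:53 = 10 h 37 min; less 30 min break → 10 h 7 min
Sun: 09:17–19:01 = 9 h 44 min; less 30 min break → 9 h 14 min
Total worked: 57 h 4 min = 3424 min.
Regular 44 h 0 min = 2640 min at £28.50/h; overtime 13 h 4 min = 784 min at £42.75/h.
Pay = (2640 × £28.50 + 784 × £42.75) ÷ 60 = £1812.60.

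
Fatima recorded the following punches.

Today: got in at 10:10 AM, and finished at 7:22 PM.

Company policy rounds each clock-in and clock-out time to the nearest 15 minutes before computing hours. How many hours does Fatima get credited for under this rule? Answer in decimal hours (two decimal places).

Today: in 10:10 AM→10:15 AM, out 7:22 PM→7:15 PM; 9 h 0 min

9.00 hours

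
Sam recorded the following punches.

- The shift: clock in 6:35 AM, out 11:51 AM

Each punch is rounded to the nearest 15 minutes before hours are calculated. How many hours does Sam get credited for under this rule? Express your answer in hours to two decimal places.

The shift: in 6:35 AM→6:30 AM, out 11:51 AM→11:45 AM; 5 h 15 min

5.25 hours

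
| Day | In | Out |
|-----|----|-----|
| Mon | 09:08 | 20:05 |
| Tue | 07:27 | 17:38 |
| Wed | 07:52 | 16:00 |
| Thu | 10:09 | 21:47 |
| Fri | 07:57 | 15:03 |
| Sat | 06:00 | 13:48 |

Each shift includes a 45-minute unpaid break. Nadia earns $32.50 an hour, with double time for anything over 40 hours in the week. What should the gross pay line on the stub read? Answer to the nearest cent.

$2034.50

Mon: 09:08–20:05 = 10 h 57 min; less 45 min break → 10 h 12 min
Tue: 07:27–17:38 = 10 h 11 min; less 45 min break → 9 h 26 min
Wed: 07:52–16:00 = 8 h 8 min; less 45 min break → 7 h 23 min
Thu: 10:09–21:47 = 11 h 38 min; less 45 min break → 10 h 53 min
Fri: 07:57–15:03 = 7 h 6 min; less 45 min break → 6 h 21 min
Sat: 06:00–13:48 = 7 h 48 min; less 45 min break → 7 h 3 min
Total worked: 51 h 18 min = 3078 min.
Regular 40 h 0 min = 2400 min at $32.50/h; overtime 11 h 18 min = 678 min at $65.00/h.
Pay = (2400 × $32.50 + 678 × $65.00) ÷ 60 = $2034.50.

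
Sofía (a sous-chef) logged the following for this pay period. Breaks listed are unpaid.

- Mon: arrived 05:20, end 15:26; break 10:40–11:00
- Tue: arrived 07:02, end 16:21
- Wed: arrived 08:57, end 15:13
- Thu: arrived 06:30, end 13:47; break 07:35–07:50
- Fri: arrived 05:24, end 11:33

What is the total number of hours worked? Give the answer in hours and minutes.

38 h 32 min

Mon: 05:20–15:26 = 10 h 6 min; less 20 min break → 9 h 46 min
Tue: 07:02–16:21 = 9 h 19 min
Wed: 08:57–15:13 = 6 h 16 min
Thu: 06:30–13:47 = 7 h 17 min; less 15 min break → 7 h 2 min
Fri: 05:24–11:33 = 6 h 9 min
Total: 9 h 46 min + 9 h 19 min + 6 h 16 min + 7 h 2 min + 6 h 9 min = 38 h 32 min.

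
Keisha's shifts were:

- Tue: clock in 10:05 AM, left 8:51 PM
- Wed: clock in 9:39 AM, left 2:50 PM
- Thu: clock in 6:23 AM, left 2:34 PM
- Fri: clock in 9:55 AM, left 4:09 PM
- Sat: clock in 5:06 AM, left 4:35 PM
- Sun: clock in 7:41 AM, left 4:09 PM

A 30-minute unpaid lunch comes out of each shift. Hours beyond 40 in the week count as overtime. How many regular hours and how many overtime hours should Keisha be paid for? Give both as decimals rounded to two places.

Tue: 10:05 AM–8:51 PM = 10 h 46 min; less 30 min break → 10 h 16 min
Wed: 9:39 AM–2:50 PM = 5 h 11 min; less 30 min break → 4 h 41 min
Thu: 6:23 AM–2:34 PM = 8 h 11 min; less 30 min break → 7 h 41 min
Fri: 9:55 AM–4:09 PM = 6 h 14 min; less 30 min break → 5 h 44 min
Sat: 5:06 AM–4:35 PM = 11 h 29 min; less 30 min break → 10 h 59 min
Sun: 7:41 AM–4:09 PM = 8 h 28 min; less 30 min break → 7 h 58 min
Total worked: 47 h 19 min = 47.32 h.
Threshold 40 h → overtime 7 h 19 min, regular 40 h 0 min.

Regular 40.00 hours, overtime 7.32 hours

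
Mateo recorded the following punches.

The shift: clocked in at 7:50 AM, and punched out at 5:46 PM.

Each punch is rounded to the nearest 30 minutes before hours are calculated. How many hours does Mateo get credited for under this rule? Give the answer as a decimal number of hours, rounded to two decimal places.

10.00 hours

The shift: in 7:50 AM→8:00 AM, out 5:46 PM→6:00 PM; 10 h 0 min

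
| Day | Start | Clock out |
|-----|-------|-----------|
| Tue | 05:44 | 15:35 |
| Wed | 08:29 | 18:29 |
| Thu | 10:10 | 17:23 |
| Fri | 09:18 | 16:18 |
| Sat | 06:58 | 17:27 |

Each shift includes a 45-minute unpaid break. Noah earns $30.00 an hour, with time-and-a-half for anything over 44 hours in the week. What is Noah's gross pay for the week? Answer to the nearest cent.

Tue: 05:44–15:35 = 9 h 51 min; less 45 min break → 9 h 6 min
Wed: 08:29–18:29 = 10 h 0 min; less 45 min break → 9 h 15 min
Thu: 10:10–17:23 = 7 h 13 min; less 45 min break → 6 h 28 min
Fri: 09:18–16:18 = 7 h 0 min; less 45 min break → 6 h 15 min
Sat: 06:58–17:27 = 10 h 29 min; less 45 min break → 9 h 44 min
Total worked: 40 h 48 min = 2448 min.
Regular 40 h 48 min = 2448 min at $30.00/h; overtime 0 h 0 min = 0 min at $45.00/h.
Pay = (2448 × $30.00 + 0 × $45.00) ÷ 60 = $1224.00.

$1224.00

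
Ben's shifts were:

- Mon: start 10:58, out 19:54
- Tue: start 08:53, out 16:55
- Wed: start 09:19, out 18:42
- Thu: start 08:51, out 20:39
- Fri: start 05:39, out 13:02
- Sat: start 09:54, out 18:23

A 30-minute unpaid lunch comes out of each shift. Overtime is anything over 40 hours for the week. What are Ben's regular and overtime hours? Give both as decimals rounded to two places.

Mon: 10:58–19:54 = 8 h 56 min; less 30 min break → 8 h 26 min
Tue: 08:53–16:55 = 8 h 2 min; less 30 min break → 7 h 32 min
Wed: 09:19–18:42 = 9 h 23 min; less 30 min break → 8 h 53 min
Thu: 08:51–20:39 = 11 h 48 min; less 30 min break → 11 h 18 min
Fri: 05:39–13:02 = 7 h 23 min; less 30 min break → 6 h 53 min
Sat: 09:54–18:23 = 8 h 29 min; less 30 min break → 7 h 59 min
Total worked: 51 h 1 min = 51.02 h.
Threshold 40 h → overtime 11 h 1 min, regular 40 h 0 min.

Regular 40.00 hours, overtime 11.02 hours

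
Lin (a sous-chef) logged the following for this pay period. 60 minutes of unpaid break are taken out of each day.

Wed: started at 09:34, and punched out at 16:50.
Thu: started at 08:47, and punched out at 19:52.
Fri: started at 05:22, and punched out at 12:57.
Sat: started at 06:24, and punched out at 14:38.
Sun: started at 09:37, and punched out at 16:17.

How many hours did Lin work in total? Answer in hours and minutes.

35 h 50 min

Wed: 09:34–16:50 = 7 h 16 min; less 60 min break → 6 h 16 min
Thu: 08:47–19:52 = 11 h 5 min; less 60 min break → 10 h 5 min
Fri: 05:22–12:57 = 7 h 35 min; less 60 min break → 6 h 35 min
Sat: 06:24–14:38 = 8 h 14 min; less 60 min break → 7 h 14 min
Sun: 09:37–16:17 = 6 h 40 min; less 60 min break → 5 h 40 min
Total: 6 h 16 min + 10 h 5 min + 6 h 35 min + 7 h 14 min + 5 h 40 min = 35 h 50 min.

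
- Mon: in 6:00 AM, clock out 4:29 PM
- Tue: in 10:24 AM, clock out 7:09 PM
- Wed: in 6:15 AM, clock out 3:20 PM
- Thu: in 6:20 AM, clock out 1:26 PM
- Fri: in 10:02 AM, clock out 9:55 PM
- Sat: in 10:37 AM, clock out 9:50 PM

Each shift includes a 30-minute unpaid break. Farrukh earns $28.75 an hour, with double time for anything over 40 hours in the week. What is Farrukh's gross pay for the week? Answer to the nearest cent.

Mon: 6:00 AM–4:29 PM = 10 h 29 min; less 30 min break → 9 h 59 min
Tue: 10:24 AM–7:09 PM = 8 h 45 min; less 30 min break → 8 h 15 min
Wed: 6:15 AM–3:20 PM = 9 h 5 min; less 30 min break → 8 h 35 min
Thu: 6:20 AM–1:26 PM = 7 h 6 min; less 30 min break → 6 h 36 min
Fri: 10:02 AM–9:55 PM = 11 h 53 min; less 30 min break → 11 h 23 min
Sat: 10:37 AM–9:50 PM = 11 h 13 min; less 30 min break → 10 h 43 min
Total worked: 55 h 31 min = 3331 min.
Regular 40 h 0 min = 2400 min at $28.75/h; overtime 15 h 31 min = 931 min at $57.50/h.
Pay = (2400 × $28.75 + 931 × $57.50) ÷ 60 = $2042.21.

$2042.21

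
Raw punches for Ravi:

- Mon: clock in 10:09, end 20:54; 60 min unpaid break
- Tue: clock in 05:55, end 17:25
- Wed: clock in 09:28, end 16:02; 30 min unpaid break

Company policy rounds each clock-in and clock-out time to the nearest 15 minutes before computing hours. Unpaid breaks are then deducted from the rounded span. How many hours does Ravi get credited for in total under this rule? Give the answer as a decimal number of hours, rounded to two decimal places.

27.25 hours

Mon: in 10:09→10:15, out 20:54→21:00; 10 h 45 min − 60 min = 9 h 45 min
Tue: in 05:55→06:00, out 17:25→17:30; 11 h 30 min
Wed: in 09:28→09:30, out 16:02→16:00; 6 h 30 min − 30 min = 6 h 0 min
Total credited: 27 h 15 min.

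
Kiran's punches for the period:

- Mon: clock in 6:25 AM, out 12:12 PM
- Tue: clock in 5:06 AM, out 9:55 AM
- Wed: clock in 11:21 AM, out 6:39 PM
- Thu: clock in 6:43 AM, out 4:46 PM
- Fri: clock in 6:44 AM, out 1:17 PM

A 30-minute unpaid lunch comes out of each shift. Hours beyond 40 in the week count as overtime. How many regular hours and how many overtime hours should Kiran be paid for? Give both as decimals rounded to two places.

Regular 32.00 hours, overtime 0.00 hours

Mon: 6:25 AM–12:12 PM = 5 h 47 min; less 30 min break → 5 h 17 min
Tue: 5:06 AM–9:55 AM = 4 h 49 min; less 30 min break → 4 h 19 min
Wed: 11:21 AM–6:39 PM = 7 h 18 min; less 30 min break → 6 h 48 min
Thu: 6:43 AM–4:46 PM = 10 h 3 min; less 30 min break → 9 h 33 min
Fri: 6:44 AM–1:17 PM = 6 h 33 min; less 30 min break → 6 h 3 min
Total worked: 32 h 0 min = 32.00 h.
Threshold 40 h → overtime 0 h 0 min, regular 32 h 0 min.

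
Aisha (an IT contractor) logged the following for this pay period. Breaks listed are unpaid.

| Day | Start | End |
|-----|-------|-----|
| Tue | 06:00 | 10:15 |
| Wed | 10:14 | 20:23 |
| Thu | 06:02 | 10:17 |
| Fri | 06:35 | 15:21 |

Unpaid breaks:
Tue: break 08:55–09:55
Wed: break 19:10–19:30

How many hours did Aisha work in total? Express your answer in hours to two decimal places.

Tue: 06:00–10:15 = 4 h 15 min; less 60 min break → 3 h 15 min
Wed: 10:14–20:23 = 10 h 9 min; less 20 min break → 9 h 49 min
Thu: 06:02–10:17 = 4 h 15 min
Fri: 06:35–15:21 = 8 h 46 min
Total: 3 h 15 min + 9 h 49 min + 4 h 15 min + 8 h 46 min = 26 h 5 min.

26.08 hours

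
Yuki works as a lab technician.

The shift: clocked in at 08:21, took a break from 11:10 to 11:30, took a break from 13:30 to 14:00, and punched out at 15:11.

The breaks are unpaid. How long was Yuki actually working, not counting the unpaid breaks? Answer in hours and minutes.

6 h 0 min

The shift: 08:21–15:11 = 6 h 50 min; less 50 min break → 6 h 0 min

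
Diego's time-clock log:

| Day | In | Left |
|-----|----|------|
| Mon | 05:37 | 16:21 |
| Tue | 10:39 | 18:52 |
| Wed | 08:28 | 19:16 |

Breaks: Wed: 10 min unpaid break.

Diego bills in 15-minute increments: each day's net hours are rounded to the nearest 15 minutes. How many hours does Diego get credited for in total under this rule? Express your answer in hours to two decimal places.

Mon: 05:37–16:21 = 10 h 44 min → rounds to 10 h 45 min
Tue: 10:39–18:52 = 8 h 13 min → rounds to 8 h 15 min
Wed: 08:28–19:16 = 10 h 48 min − 10 min = 10 h 38 min → rounds to 10 h 45 min
Total credited: 29 h 45 min.

29.75 hours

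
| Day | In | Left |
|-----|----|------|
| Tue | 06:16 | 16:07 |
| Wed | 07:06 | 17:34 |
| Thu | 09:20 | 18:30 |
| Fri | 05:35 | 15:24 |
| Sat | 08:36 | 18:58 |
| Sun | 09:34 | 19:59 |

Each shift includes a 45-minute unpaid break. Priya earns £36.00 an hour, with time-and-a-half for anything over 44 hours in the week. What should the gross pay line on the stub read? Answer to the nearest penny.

£2209.50

Tue: 06:16–16:07 = 9 h 51 min; less 45 min break → 9 h 6 min
Wed: 07:06–17:34 = 10 h 28 min; less 45 min break → 9 h 43 min
Thu: 09:20–18:30 = 9 h 10 min; less 45 min break → 8 h 25 min
Fri: 05:35–15:24 = 9 h 49 min; less 45 min break → 9 h 4 min
Sat: 08:36–18:58 = 10 h 22 min; less 45 min break → 9 h 37 min
Sun: 09:34–19:59 = 10 h 25 min; less 45 min break → 9 h 40 min
Total worked: 55 h 35 min = 3335 min.
Regular 44 h 0 min = 2640 min at £36.00/h; overtime 11 h 35 min = 695 min at £54.00/h.
Pay = (2640 × £36.00 + 695 × £54.00) ÷ 60 = £2209.50.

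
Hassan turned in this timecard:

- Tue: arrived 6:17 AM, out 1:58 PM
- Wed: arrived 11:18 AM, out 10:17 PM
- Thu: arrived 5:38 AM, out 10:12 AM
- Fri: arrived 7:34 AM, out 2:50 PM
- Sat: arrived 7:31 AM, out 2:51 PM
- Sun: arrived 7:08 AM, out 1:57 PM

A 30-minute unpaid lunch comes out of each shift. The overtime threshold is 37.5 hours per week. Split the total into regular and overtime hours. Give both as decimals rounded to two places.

Regular 37.50 hours, overtime 4.15 hours

Tue: 6:17 AM–1:58 PM = 7 h 41 min; less 30 min break → 7 h 11 min
Wed: 11:18 AM–10:17 PM = 10 h 59 min; less 30 min break → 10 h 29 min
Thu: 5:38 AM–10:12 AM = 4 h 34 min; less 30 min break → 4 h 4 min
Fri: 7:34 AM–2:50 PM = 7 h 16 min; less 30 min break → 6 h 46 min
Sat: 7:31 AM–2:51 PM = 7 h 20 min; less 30 min break → 6 h 50 min
Sun: 7:08 AM–1:57 PM = 6 h 49 min; less 30 min break → 6 h 19 min
Total worked: 41 h 39 min = 41.65 h.
Threshold 37.5 h → overtime 4 h 9 min, regular 37 h 30 min.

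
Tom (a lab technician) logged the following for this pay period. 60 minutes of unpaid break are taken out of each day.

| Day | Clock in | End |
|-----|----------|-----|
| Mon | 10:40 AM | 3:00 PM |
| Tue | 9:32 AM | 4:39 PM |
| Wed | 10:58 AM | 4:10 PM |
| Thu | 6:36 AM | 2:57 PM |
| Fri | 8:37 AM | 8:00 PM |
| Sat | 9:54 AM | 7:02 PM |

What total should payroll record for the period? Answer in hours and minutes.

Mon: 10:40 AM–3:00 PM = 4 h 20 min; less 60 min break → 3 h 20 min
Tue: 9:32 AM–4:39 PM = 7 h 7 min; less 60 min break → 6 h 7 min
Wed: 10:58 AM–4:10 PM = 5 h 12 min; less 60 min break → 4 h 12 min
Thu: 6:36 AM–2:57 PM = 8 h 21 min; less 60 min break → 7 h 21 min
Fri: 8:37 AM–8:00 PM = 11 h 23 min; less 60 min break → 10 h 23 min
Sat: 9:54 AM–7:02 PM = 9 h 8 min; less 60 min break → 8 h 8 min
Total: 3 h 20 min + 6 h 7 min + 4 h 12 min + 7 h 21 min + 10 h 23 min + 8 h 8 min = 39 h 31 min.

39 h 31 min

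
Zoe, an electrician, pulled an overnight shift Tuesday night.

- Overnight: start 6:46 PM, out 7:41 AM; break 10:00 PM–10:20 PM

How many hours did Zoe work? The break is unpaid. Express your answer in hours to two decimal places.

Overnight: 6:46 PM → midnight = 5 h 14 min; midnight → 7:41 AM = 7 h 41 min; span 12 h 55 min; less 20 min break → 12 h 35 min

12.58 hours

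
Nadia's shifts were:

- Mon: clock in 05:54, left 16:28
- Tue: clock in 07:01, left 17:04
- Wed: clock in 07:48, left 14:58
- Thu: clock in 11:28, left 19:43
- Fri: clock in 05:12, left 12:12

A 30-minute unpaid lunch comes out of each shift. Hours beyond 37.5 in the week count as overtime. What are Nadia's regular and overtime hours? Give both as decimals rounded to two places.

Mon: 05:54–16:28 = 10 h 34 min; less 30 min break → 10 h 4 min
Tue: 07:01–17:04 = 10 h 3 min; less 30 min break → 9 h 33 min
Wed: 07:48–14:58 = 7 h 10 min; less 30 min break → 6 h 40 min
Thu: 11:28–19:43 = 8 h 15 min; less 30 min break → 7 h 45 min
Fri: 05:12–12:12 = 7 h 0 min; less 30 min break → 6 h 30 min
Total worked: 40 h 32 min = 40.53 h.
Threshold 37.5 h → overtime 3 h 2 min, regular 37 h 30 min.

Regular 37.50 hours, overtime 3.03 hours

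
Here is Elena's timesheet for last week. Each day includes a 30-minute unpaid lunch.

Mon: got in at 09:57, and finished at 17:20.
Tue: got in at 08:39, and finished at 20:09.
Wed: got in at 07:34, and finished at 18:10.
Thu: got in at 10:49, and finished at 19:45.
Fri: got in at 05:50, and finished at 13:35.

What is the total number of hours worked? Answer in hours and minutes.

Mon: 09:57–17:20 = 7 h 23 min; less 30 min break → 6 h 53 min
Tue: 08:39–20:09 = 11 h 30 min; less 30 min break → 11 h 0 min
Wed: 07:34–18:10 = 10 h 36 min; less 30 min break → 10 h 6 min
Thu: 10:49–19:45 = 8 h 56 min; less 30 min break → 8 h 26 min
Fri: 05:50–13:35 = 7 h 45 min; less 30 min break → 7 h 15 min
Total: 6 h 53 min + 11 h 0 min + 10 h 6 min + 8 h 26 min + 7 h 15 min = 43 h 40 min.

43 h 40 min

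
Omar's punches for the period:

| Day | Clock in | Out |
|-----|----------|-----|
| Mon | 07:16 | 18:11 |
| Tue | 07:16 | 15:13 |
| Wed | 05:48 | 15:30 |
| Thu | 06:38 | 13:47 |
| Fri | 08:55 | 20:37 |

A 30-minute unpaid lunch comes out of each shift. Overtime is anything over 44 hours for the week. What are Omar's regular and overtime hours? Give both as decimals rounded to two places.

Mon: 07:16–18:11 = 10 h 55 min; less 30 min break → 10 h 25 min
Tue: 07:16–15:13 = 7 h 57 min; less 30 min break → 7 h 27 min
Wed: 05:48–15:30 = 9 h 42 min; less 30 min break → 9 h 12 min
Thu: 06:38–13:47 = 7 h 9 min; less 30 min break → 6 h 39 min
Fri: 08:55–20:37 = 11 h 42 min; less 30 min break → 11 h 12 min
Total worked: 44 h 55 min = 44.92 h.
Threshold 44 h → overtime 0 h 55 min, regular 44 h 0 min.

Regular 44.00 hours, overtime 0.92 hours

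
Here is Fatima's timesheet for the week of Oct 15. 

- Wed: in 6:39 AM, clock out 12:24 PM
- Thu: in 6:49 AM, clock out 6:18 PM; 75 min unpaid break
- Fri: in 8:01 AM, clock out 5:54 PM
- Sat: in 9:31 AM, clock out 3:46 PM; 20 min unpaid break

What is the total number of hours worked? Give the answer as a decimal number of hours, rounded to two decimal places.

Wed: 6:39 AM–12:24 PM = 5 h 45 min
Thu: 6:49 AM–6:18 PM = 11 h 29 min; less 75 min break → 10 h 14 min
Fri: 8:01 AM–5:54 PM = 9 h 53 min
Sat: 9:31 AM–3:46 PM = 6 h 15 min; less 20 min break → 5 h 55 min
Total: 5 h 45 min + 10 h 14 min + 9 h 53 min + 5 h 55 min = 31 h 47 min.

31.78 hours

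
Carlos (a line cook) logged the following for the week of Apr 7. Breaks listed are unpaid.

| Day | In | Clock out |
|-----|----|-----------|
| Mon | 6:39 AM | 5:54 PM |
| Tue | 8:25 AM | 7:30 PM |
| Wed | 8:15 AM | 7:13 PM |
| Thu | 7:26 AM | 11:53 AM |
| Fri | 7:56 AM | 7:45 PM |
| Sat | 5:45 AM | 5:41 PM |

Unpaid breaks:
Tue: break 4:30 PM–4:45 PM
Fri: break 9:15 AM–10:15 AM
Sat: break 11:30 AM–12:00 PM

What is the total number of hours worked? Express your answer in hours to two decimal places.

Mon: 6:39 AM–5:54 PM = 11 h 15 min
Tue: 8:25 AM–7:30 PM = 11 h 5 min; less 15 min break → 10 h 50 min
Wed: 8:15 AM–7:13 PM = 10 h 58 min
Thu: 7:26 AM–11:53 AM = 4 h 27 min
Fri: 7:56 AM–7:45 PM = 11 h 49 min; less 60 min break → 10 h 49 min
Sat: 5:45 AM–5:41 PM = 11 h 56 min; less 30 min break → 11 h 26 min
Total: 11 h 15 min + 10 h 50 min + 10 h 58 min + 4 h 27 min + 10 h 49 min + 11 h 26 min = 59 h 45 min.

59.75 hours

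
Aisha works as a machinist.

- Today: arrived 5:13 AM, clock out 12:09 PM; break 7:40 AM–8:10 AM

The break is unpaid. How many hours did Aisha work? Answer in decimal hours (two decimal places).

Today: 5:13 AM–12:09 PM = 6 h 56 min; less 30 min break → 6 h 26 min

6.43 hours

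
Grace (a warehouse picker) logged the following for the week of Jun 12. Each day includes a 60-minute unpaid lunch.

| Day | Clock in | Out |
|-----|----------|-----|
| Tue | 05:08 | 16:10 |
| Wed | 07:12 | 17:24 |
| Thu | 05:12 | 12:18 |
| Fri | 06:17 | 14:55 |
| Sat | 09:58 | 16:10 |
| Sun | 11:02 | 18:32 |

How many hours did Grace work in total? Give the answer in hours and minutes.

44 h 40 min

Tue: 05:08–16:10 = 11 h 2 min; less 60 min break → 10 h 2 min
Wed: 07:12–17:24 = 10 h 12 min; less 60 min break → 9 h 12 min
Thu: 05:12–12:18 = 7 h 6 min; less 60 min break → 6 h 6 min
Fri: 06:17–14:55 = 8 h 38 min; less 60 min break → 7 h 38 min
Sat: 09:58–16:10 = 6 h 12 min; less 60 min break → 5 h 12 min
Sun: 11:02–18:32 = 7 h 30 min; less 60 min break → 6 h 30 min
Total: 10 h 2 min + 9 h 12 min + 6 h 6 min + 7 h 38 min + 5 h 12 min + 6 h 30 min = 44 h 40 min.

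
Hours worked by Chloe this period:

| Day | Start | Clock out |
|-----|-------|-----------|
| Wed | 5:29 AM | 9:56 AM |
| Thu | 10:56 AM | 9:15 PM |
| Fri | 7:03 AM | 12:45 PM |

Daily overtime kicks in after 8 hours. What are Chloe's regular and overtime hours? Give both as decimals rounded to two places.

Regular 18.15 hours, overtime 2.32 hours

Wed: 5:29 AM–9:56 AM = 4 h 27 min
Thu: 10:56 AM–9:15 PM = 10 h 19 min
Fri: 7:03 AM–12:45 PM = 5 h 42 min
Wed reg 4 h 27 min / OT 0 h 0 min; Thu reg 8 h 0 min / OT 2 h 19 min; Fri reg 5 h 42 min / OT 0 h 0 min.
Totals: regular 18 h 9 min, overtime 2 h 19 min.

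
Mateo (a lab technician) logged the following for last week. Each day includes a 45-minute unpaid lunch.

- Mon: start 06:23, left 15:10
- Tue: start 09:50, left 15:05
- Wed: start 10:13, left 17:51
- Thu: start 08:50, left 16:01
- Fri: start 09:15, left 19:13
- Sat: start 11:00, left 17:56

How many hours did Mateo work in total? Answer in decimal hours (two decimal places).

41.25 hours

Mon: 06:23–15:10 = 8 h 47 min; less 45 min break → 8 h 2 min
Tue: 09:50–15:05 = 5 h 15 min; less 45 min break → 4 h 30 min
Wed: 10:13–17:51 = 7 h 38 min; less 45 min break → 6 h 53 min
Thu: 08:50–16:01 = 7 h 11 min; less 45 min break → 6 h 26 min
Fri: 09:15–19:13 = 9 h 58 min; less 45 min break → 9 h 13 min
Sat: 11:00–17:56 = 6 h 56 min; less 45 min break → 6 h 11 min
Total: 8 h 2 min + 4 h 30 min + 6 h 53 min + 6 h 26 min + 9 h 13 min + 6 h 11 min = 41 h 15 min.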